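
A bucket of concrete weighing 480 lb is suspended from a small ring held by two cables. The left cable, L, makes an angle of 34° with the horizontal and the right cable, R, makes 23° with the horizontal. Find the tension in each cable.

ΣF_x = 0: −T_L·cos34° + T_R·cos23° = 0 → T_R = 0.900634·T_L.
ΣF_y = 0: T_L·sin34° + T_R·sin23° = 480.
Substitute: T_L·(0.559193 + 0.900634·0.390731) = 480 → T_L = 526.836 ≈ 526.8 lb.
Then T_R = 0.900634 × 526.836 = 474.5 lb.

T_L = 526.8 lb, T_R = 474.5 lb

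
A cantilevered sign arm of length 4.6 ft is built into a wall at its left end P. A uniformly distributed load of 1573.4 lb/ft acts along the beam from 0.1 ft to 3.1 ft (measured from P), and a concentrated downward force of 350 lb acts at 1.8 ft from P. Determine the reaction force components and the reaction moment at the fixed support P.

P_x = 0, P_y = 5070 lb, M_P = 8182 lb·ft

Resultant of the distributed load: 1573.4 × 3 = 4720.2 lb at 1.6 ft from P.
ΣF_x = 0: P_x = 0.
ΣF_y = 0: P_y − 1573.4·3 − 350 = 0 → P_y = 5070 lb.
ΣM about P: M_P − (1573.4·3)·1.6 − 350·1.8 = 0 → M_P = 8182 lb·ft.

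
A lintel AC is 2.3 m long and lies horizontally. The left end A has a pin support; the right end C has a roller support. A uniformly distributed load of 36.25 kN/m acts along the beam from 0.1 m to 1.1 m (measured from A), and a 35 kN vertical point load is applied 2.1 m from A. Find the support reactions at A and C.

A_x = 0, A_y = 29.84 kN, C_y = 41.41 kN

Resultant of the distributed load: 36.25 × 1 = 36.25 kN at 0.6 m from A.
ΣM about A: C_y·2.3 − (36.25·1)·0.6 − 35·2.1 = 0 → C_y = 95.25/2.3 = 41.413 ≈ 41.41 kN.
ΣF_y = 0: A_y + 41.413 − 36.25·1 − 35 = 0 → A_y = 29.84 kN.
ΣF_x = 0: no horizontal applied forces, so A_x = 0.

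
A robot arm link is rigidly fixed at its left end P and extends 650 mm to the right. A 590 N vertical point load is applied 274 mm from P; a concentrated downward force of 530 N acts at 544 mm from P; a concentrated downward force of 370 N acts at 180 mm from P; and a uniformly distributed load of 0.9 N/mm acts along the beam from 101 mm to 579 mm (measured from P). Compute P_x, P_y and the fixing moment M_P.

Resultant of the distributed load: 0.9 × 478 = 430.2 N at 340 mm from P.
ΣF_x = 0: P_x = 0.
ΣF_y = 0: P_y − 590 − 530 − 370 − 0.9·478 = 0 → P_y = 1920 N.
ΣM about P: M_P − 590·274 − 530·544 − 370·180 − (0.9·478)·340 = 0 → M_P = 662800 N·mm.

P_x = 0, P_y = 1920 N, M_P = 662800 N·mm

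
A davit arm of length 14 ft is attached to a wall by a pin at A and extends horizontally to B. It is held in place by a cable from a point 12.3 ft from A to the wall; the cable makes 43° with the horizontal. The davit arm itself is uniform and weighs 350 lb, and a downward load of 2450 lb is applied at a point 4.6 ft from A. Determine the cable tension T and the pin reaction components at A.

ΣM about A: T·sin43°·12.3 − 350·7 − 2450·4.6 = 0 → T = 13720/(12.3·0.681998) = 1635.56 ≈ 1636 lb.
ΣF_x = 0: A_x − T·cos43° = 0 → A_x = 1635.56 × 0.731354 = 1196 lb.
ΣF_y = 0: A_y + T·sin43° − 350 − 2450 = 0 → A_y = 2800 − 1635.56 × 0.681998 = 1685 lb.

T = 1636 lb, A_x = 1196 lb, A_y = 1685 lb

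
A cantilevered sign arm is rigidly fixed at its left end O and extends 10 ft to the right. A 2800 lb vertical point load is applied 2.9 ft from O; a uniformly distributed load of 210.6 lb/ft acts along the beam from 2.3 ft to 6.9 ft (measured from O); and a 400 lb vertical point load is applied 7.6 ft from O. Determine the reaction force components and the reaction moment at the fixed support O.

O_x = 0, O_y = 4169 lb, M_O = 15620 lb·ft

Resultant of the distributed load: 210.6 × 4.6 = 968.76 lb at 4.6 ft from O.
ΣF_x = 0: O_x = 0.
ΣF_y = 0: O_y − 2800 − 210.6·4.6 − 400 = 0 → O_y = 4169 lb.
ΣM about O: M_O − 2800·2.9 − (210.6·4.6)·4.6 − 400·7.6 = 0 → M_O = 15620 lb·ft.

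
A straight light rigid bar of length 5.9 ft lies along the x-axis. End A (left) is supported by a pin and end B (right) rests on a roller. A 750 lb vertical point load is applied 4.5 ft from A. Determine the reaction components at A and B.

ΣM about A: B_y·5.9 − 750·4.5 = 0 → B_y = 3375/5.9 = 572.034 ≈ 572.0 lb.
ΣF_y = 0: A_y + 572.034 − 750 = 0 → A_y = 178.0 lb.
ΣF_x = 0: no horizontal applied forces, so A_x = 0.

A_x = 0, A_y = 178.0 lb, B_y = 572.0 lb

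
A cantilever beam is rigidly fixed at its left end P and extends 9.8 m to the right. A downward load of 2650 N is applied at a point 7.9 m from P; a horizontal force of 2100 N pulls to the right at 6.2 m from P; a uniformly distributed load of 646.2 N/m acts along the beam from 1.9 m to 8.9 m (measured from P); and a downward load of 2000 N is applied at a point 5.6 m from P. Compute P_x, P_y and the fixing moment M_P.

Resultant of the distributed load: 646.2 × 7 = 4523.4 N at 5.4 m from P.
ΣF_x = 0: P_x + 2100 = 0 → P_x = -2100 N.
ΣF_y = 0: P_y − 2650 − 646.2·7 − 2000 = 0 → P_y = 9173 N.
ΣM about P: M_P − 2650·7.9 − (646.2·7)·5.4 − 2000·5.6 = 0 → M_P = 56560 N·m.

P_x = -2100 N, P_y = 9173 N, M_P = 56560 N·m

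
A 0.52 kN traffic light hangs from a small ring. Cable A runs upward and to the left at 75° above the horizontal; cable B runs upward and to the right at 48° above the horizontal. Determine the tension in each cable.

ΣF_x = 0: −T_A·cos75° + T_B·cos48° = 0 → T_B = 0.386799·T_A.
ΣF_y = 0: T_A·sin75° + T_B·sin48° = 0.52.
Substitute: T_A·(0.965926 + 0.386799·0.743145) = 0.52 → T_A = 0.41488 ≈ 0.4149 kN.
Then T_B = 0.386799 × 0.41488 = 0.1605 kN.

T_A = 0.4149 kN, T_B = 0.1605 kN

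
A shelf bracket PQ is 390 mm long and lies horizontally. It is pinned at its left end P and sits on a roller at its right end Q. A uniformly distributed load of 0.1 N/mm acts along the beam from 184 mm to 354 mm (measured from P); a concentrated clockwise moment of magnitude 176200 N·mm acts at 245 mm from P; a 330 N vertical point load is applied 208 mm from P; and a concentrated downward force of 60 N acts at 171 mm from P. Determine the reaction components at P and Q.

Resultant of the distributed load: 0.1 × 170 = 17 N at 269 mm from P.
Taking moments about P: Q_y·390 − (0.1·170)·269 − 176200 − 330·208 − 60·171 = 0 → Q_y = 259673/390 = 665.828 ≈ 665.8 N.
ΣF_y = 0: P_y + 665.828 − 0.1·170 − 330 − 60 = 0 → P_y = -258.8 N.
ΣF_x = 0: no horizontal applied forces, so P_x = 0.

P_x = 0, P_y = -258.8 N, Q_y = 665.8 N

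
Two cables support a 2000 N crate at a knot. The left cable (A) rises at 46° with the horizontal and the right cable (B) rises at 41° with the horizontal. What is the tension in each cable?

T_A = 1511 N, T_B = 1391 N

ΣF_x = 0: −T_A·cos46° + T_B·cos41° = 0 → T_B = 0.920431·T_A.
ΣF_y = 0: T_A·sin46° + T_B·sin41° = 2000.
Substitute: T_A·(0.71934 + 0.920431·0.656059) = 2000 → T_A = 1511.49 ≈ 1511 N.
Then T_B = 0.920431 × 1511.49 = 1391 N.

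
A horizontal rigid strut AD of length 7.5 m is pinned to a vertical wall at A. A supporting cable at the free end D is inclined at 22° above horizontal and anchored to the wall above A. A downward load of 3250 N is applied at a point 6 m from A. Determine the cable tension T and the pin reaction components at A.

T = 6941 N, A_x = 6435 N, A_y = 650.0 N

ΣM about A: T·sin22°·7.5 − 3250·6 = 0 → T = 19500/(7.5·0.374607) = 6940.61 ≈ 6941 N.
ΣF_x = 0: A_x − T·cos22° = 0 → A_x = 6940.61 × 0.927184 = 6435 N.
ΣF_y = 0: A_y + T·sin22° − 3250 = 0 → A_y = 3250 − 6940.61 × 0.374607 = 650.0 N.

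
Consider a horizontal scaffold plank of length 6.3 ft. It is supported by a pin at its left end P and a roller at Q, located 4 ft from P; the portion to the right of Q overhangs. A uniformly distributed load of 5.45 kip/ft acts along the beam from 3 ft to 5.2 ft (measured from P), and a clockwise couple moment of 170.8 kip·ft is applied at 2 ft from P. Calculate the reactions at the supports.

Resultant of the distributed load: 5.45 × 2.2 = 11.99 kip at 4.1 ft from P.
ΣM about P: Q_y·4 − (5.45·2.2)·4.1 − 170.8 = 0 → Q_y = 219.959/4 = 54.9898 ≈ 54.99 kip.
ΣF_y = 0: P_y + 54.9898 − 5.45·2.2 = 0 → P_y = -43.00 kip.
ΣF_x = 0: no horizontal applied forces, so P_x = 0.

P_x = 0, P_y = -43.00 kip, Q_y = 54.99 kip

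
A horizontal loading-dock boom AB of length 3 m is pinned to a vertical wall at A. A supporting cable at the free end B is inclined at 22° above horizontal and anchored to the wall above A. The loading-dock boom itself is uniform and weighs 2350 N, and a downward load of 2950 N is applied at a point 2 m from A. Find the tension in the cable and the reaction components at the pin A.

T = 8387 N, A_x = 7776 N, A_y = 2158 N

ΣM about A: T·sin22°·3 − 2350·1.5 − 2950·2 = 0 → T = 9425/(3·0.374607) = 8386.57 ≈ 8387 N.
ΣF_x = 0: A_x − T·cos22° = 0 → A_x = 8386.57 × 0.927184 = 7776 N.
ΣF_y = 0: A_y + T·sin22° − 2350 − 2950 = 0 → A_y = 5300 − 8386.57 × 0.374607 = 2158 N.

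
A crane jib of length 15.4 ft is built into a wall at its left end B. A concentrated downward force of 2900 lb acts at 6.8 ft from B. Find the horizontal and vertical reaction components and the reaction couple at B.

ΣF_x = 0: B_x = 0.
ΣF_y = 0: B_y − 2900 = 0 → B_y = 2900 lb.
ΣM about B: M_B − 2900·6.8 = 0 → M_B = 19720 lb·ft.

B_x = 0, B_y = 2900 lb, M_B = 19720 lb·ft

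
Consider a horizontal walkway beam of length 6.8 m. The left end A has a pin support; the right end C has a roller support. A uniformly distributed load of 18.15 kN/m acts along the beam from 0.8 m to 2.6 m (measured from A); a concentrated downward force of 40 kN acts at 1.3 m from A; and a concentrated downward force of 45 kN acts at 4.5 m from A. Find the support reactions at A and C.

A_x = 0, A_y = 72.08 kN, C_y = 45.59 kN

Resultant of the distributed load: 18.15 × 1.8 = 32.67 kN at 1.7 m from A.
Moments about A: C_y·6.8 − (18.15·1.8)·1.7 − 40·1.3 − 45·4.5 = 0 → C_y = 310.039/6.8 = 45.594 ≈ 45.59 kN.
ΣF_y = 0: A_y + 45.594 − 18.15·1.8 − 40 − 45 = 0 → A_y = 72.08 kN.
ΣF_x = 0: no horizontal applied forces, so A_x = 0.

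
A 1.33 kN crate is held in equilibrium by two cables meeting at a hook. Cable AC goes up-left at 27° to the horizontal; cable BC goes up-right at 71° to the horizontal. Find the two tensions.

T_AC = 0.4373 kN, T_BC = 1.197 kN

ΣF_x = 0: −T_AC·cos27° + T_BC·cos71° = 0 → T_BC = 2.73677·T_AC.
ΣF_y = 0: T_AC·sin27° + T_BC·sin71° = 1.33.
Substitute: T_AC·(0.45399 + 2.73677·0.945519) = 1.33 → T_AC = 0.437262 ≈ 0.4373 kN.
Then T_BC = 2.73677 × 0.437262 = 1.197 kN.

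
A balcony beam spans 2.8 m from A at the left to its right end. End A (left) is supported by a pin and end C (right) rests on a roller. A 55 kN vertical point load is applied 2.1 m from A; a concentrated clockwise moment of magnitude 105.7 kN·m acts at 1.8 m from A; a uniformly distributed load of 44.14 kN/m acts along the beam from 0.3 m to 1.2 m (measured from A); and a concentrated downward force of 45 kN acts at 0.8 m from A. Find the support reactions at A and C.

A_x = 0, A_y = 37.23 kN, C_y = 102.5 kN

Resultant of the distributed load: 44.14 × 0.9 = 39.726 kN at 0.75 m from A.
Moments about A: C_y·2.8 − 55·2.1 − 105.7 − (44.14·0.9)·0.75 − 45·0.8 = 0 → C_y = 286.9945/2.8 = 102.498 ≈ 102.5 kN.
ΣF_y = 0: A_y + 102.498 − 55 − 44.14·0.9 − 45 = 0 → A_y = 37.23 kN.
ΣF_x = 0: no horizontal applied forces, so A_x = 0.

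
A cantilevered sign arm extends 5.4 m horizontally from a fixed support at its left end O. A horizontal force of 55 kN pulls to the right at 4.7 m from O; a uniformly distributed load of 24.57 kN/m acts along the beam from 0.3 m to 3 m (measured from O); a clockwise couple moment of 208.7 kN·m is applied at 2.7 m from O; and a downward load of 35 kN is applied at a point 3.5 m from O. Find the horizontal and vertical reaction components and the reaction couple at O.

Resultant of the distributed load: 24.57 × 2.7 = 66.339 kN at 1.65 m from O.
ΣF_x = 0: O_x + 55 = 0 → O_x = -55.00 kN.
ΣF_y = 0: O_y − 24.57·2.7 − 35 = 0 → O_y = 101.3 kN.
ΣM about O: M_O − (24.57·2.7)·1.65 − 208.7 − 35·3.5 = 0 → M_O = 440.7 kN·m.

O_x = -55.00 kN, O_y = 101.3 kN, M_O = 440.7 kN·m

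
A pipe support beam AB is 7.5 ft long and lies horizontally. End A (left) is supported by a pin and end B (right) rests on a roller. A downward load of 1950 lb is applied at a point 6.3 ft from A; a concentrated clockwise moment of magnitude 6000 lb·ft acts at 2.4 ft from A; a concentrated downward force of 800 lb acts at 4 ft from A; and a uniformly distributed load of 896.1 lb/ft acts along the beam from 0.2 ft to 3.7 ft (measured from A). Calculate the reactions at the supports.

Resultant of the distributed load: 896.1 × 3.5 = 3136.35 lb at 1.95 ft from A.
Taking moments about A: B_y·7.5 − 1950·6.3 − 6000 − 800·4 − (896.1·3.5)·1.95 = 0 → B_y = 27600.8825/7.5 = 3680.12 ≈ 3680 lb.
ΣF_y = 0: A_y + 3680.12 − 1950 − 800 − 896.1·3.5 = 0 → A_y = 2206 lb.
ΣF_x = 0: no horizontal applied forces, so A_x = 0.

A_x = 0, A_y = 2206 lb, B_y = 3680 lb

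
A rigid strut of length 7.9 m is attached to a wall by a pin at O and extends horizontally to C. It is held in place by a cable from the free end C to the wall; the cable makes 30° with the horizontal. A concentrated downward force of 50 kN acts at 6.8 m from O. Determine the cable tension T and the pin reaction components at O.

T = 86.08 kN, O_x = 74.54 kN, O_y = 6.962 kN

ΣM about O: T·sin30°·7.9 − 50·6.8 = 0 → T = 340/(7.9·0.5) = 86.0759 ≈ 86.08 kN.
ΣF_x = 0: O_x − T·cos30° = 0 → O_x = 86.0759 × 0.866025 = 74.54 kN.
ΣF_y = 0: O_y + T·sin30° − 50 = 0 → O_y = 50 − 86.0759 × 0.5 = 6.962 kN.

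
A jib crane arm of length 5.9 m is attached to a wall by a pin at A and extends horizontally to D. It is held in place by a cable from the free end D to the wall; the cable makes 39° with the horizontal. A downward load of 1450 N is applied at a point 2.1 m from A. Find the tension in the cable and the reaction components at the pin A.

T = 820.1 N, A_x = 637.3 N, A_y = 933.9 N

ΣM about A: T·sin39°·5.9 − 1450·2.1 = 0 → T = 3045/(5.9·0.62932) = 820.094 ≈ 820.1 N.
ΣF_x = 0: A_x − T·cos39° = 0 → A_x = 820.094 × 0.777146 = 637.3 N.
ΣF_y = 0: A_y + T·sin39° − 1450 = 0 → A_y = 1450 − 820.094 × 0.62932 = 933.9 N.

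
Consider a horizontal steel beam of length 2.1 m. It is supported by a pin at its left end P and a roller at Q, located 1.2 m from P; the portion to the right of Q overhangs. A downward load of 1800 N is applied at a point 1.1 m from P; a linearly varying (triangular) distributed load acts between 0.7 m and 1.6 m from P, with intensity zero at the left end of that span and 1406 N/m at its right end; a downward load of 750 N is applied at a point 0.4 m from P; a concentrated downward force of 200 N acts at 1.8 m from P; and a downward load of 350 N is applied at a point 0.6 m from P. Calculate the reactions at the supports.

Resultant of the triangular load: ½ × 1406 × 0.9 = 632.7 N, acting at 1.3 m from P (one-third of the span from the peak).
Taking moments about P: Q_y·1.2 − 1800·1.1 − (½·1406·0.9)·1.3 − 750·0.4 − 200·1.8 − 350·0.6 = 0 → Q_y = 3672.51/1.2 = 3060.43 ≈ 3060 N.
ΣF_y = 0: P_y + 3060.43 − 1800 − ½·1406·0.9 − 750 − 200 − 350 = 0 → P_y = 672.3 N.
ΣF_x = 0: no horizontal applied forces, so P_x = 0.

P_x = 0, P_y = 672.3 N, Q_y = 3060 N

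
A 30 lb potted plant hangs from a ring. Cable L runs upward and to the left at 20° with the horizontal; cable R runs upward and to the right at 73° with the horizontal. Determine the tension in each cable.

T_L = 8.783 lb, T_R = 28.23 lb

ΣF_x = 0: −T_L·cos20° + T_R·cos73° = 0 → T_R = 3.21403·T_L.
ΣF_y = 0: T_L·sin20° + T_R·sin73° = 30.
Substitute: T_L·(0.34202 + 3.21403·0.956305) = 30 → T_L = 8.7832 ≈ 8.783 lb.
Then T_R = 3.21403 × 8.7832 = 28.23 lb.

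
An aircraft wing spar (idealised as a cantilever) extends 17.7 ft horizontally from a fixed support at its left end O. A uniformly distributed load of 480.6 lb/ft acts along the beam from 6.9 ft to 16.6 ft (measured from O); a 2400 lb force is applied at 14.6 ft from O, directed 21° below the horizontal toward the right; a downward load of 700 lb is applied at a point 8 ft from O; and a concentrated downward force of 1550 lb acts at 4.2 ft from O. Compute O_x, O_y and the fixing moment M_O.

Resultant of the distributed load: 480.6 × 9.7 = 4661.82 lb at 11.75 ft from O.
ΣF_x = 0: O_x + 2400·cos21° = 0 → O_x = -2241 lb.
ΣF_y = 0: O_y − 480.6·9.7 − 2400·sin21° − 700 − 1550 = 0 → O_y = 7772 lb.
ΣM about O: M_O − (480.6·9.7)·11.75 − 2400·sin21°·14.6 − 700·8 − 1550·4.2 = 0 → M_O = 79440 lb·ft.

O_x = -2241 lb, O_y = 7772 lb, M_O = 79440 lb·ft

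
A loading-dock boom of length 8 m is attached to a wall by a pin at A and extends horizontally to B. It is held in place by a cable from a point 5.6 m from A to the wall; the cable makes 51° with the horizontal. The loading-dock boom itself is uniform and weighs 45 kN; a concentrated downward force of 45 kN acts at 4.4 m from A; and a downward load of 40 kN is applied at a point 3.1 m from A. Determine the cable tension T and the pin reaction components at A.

T = 115.3 kN, A_x = 72.59 kN, A_y = 40.36 kN

ΣM about A: T·sin51°·5.6 − 45·4 − 45·4.4 − 40·3.1 = 0 → T = 502/(5.6·0.777146) = 115.349 ≈ 115.3 kN.
ΣF_x = 0: A_x − T·cos51° = 0 → A_x = 115.349 × 0.62932 = 72.59 kN.
ΣF_y = 0: A_y + T·sin51° − 45 − 45 − 40 = 0 → A_y = 130 − 115.349 × 0.777146 = 40.36 kN.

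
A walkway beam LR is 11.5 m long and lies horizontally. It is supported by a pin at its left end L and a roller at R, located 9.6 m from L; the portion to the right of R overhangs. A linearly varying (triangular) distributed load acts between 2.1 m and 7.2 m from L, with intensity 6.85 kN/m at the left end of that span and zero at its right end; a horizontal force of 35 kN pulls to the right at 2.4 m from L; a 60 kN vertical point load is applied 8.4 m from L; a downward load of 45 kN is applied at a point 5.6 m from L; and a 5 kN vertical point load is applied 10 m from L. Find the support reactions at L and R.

Resultant of the triangular load: ½ × 6.85 × 5.1 = 17.4675 kN, acting at 3.8 m from L (one-third of the span from the peak).
Moments about L: R_y·9.6 − (½·6.85·5.1)·3.8 − 60·8.4 − 45·5.6 − 5·10 = 0 → R_y = 872.3765/9.6 = 90.8726 ≈ 90.87 kN.
ΣF_y = 0: L_y + 90.8726 − ½·6.85·5.1 − 60 − 45 − 5 = 0 → L_y = 36.59 kN.
ΣF_x = 0: L_x + 35 = 0 → L_x = -35.00 kN.

L_x = -35.00 kN, L_y = 36.59 kN, R_y = 90.87 kN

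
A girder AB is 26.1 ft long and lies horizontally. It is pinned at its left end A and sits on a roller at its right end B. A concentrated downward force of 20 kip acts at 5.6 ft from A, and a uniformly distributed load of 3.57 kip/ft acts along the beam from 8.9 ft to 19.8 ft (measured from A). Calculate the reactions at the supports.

A_x = 0, A_y = 33.23 kip, B_y = 25.69 kip

Resultant of the distributed load: 3.57 × 10.9 = 38.913 kip at 14.35 ft from A.
Taking moments about A: B_y·26.1 − 20·5.6 − (3.57·10.9)·14.35 = 0 → B_y = 670.40155/26.1 = 25.6859 ≈ 25.69 kip.
ΣF_y = 0: A_y + 25.6859 − 20 − 3.57·10.9 = 0 → A_y = 33.23 kip.
ΣF_x = 0: no horizontal applied forces, so A_x = 0.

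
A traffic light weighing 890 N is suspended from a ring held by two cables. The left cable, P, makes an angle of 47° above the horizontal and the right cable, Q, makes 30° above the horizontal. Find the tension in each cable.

ΣF_x = 0: −T_P·cos47° + T_Q·cos30° = 0 → T_Q = 0.787504·T_P.
ΣF_y = 0: T_P·sin47° + T_Q·sin30° = 890.
Substitute: T_P·(0.731354 + 0.787504·0.5) = 890 → T_P = 791.037 ≈ 791.0 N.
Then T_Q = 0.787504 × 791.037 = 622.9 N.

T_P = 791.0 N, T_Q = 622.9 N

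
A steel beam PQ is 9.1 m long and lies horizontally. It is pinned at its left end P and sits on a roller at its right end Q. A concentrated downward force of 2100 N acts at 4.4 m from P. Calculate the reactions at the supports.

Moments about P: Q_y·9.1 − 2100·4.4 = 0 → Q_y = 9240/9.1 = 1015.38 ≈ 1015 N.
ΣF_y = 0: P_y + 1015.38 − 2100 = 0 → P_y = 1085 N.
ΣF_x = 0: no horizontal applied forces, so P_x = 0.

P_x = 0, P_y = 1085 N, Q_y = 1015 N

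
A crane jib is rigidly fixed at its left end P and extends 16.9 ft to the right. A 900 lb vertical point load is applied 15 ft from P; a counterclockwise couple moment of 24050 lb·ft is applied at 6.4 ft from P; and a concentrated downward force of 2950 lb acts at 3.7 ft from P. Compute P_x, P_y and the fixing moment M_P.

P_x = 0, P_y = 3850 lb, M_P = 365.0 lb·ft

ΣF_x = 0: P_x = 0.
ΣF_y = 0: P_y − 900 − 2950 = 0 → P_y = 3850 lb.
ΣM about P: M_P − 900·15 + 24050 − 2950·3.7 = 0 → M_P = 365.0 lb·ft.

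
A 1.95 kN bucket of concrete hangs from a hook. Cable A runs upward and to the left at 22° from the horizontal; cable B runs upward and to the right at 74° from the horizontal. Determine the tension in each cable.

T_A = 0.5405 kN, T_B = 1.818 kN

ΣF_x = 0: −T_A·cos22° + T_B·cos74° = 0 → T_B = 3.36378·T_A.
ΣF_y = 0: T_A·sin22° + T_B·sin74° = 1.95.
Substitute: T_A·(0.374607 + 3.36378·0.961262) = 1.95 → T_A = 0.540454 ≈ 0.5405 kN.
Then T_B = 3.36378 × 0.540454 = 1.818 kN.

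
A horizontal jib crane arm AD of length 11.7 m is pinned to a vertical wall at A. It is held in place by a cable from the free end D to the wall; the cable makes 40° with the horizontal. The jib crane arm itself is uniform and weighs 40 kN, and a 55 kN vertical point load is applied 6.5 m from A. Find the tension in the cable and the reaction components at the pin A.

ΣM about A: T·sin40°·11.7 − 40·5.85 − 55·6.5 = 0 → T = 591.5/(11.7·0.642788) = 78.6504 ≈ 78.65 kN.
ΣF_x = 0: A_x − T·cos40° = 0 → A_x = 78.6504 × 0.766044 = 60.25 kN.
ΣF_y = 0: A_y + T·sin40° − 40 − 55 = 0 → A_y = 95 − 78.6504 × 0.642788 = 44.44 kN.

T = 78.65 kN, A_x = 60.25 kN, A_y = 44.44 kN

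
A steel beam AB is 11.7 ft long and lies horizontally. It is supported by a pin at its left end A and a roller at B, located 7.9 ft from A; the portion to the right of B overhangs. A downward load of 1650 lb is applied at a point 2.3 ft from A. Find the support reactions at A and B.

ΣM about A: B_y·7.9 − 1650·2.3 = 0 → B_y = 3795/7.9 = 480.38 ≈ 480.4 lb.
ΣF_y = 0: A_y + 480.38 − 1650 = 0 → A_y = 1170 lb.
ΣF_x = 0: no horizontal applied forces, so A_x = 0.

A_x = 0, A_y = 1170 lb, B_y = 480.4 lb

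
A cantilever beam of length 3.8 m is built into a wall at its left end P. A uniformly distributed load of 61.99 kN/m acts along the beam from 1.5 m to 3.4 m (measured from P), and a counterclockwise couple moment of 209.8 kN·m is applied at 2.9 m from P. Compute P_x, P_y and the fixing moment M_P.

Resultant of the distributed load: 61.99 × 1.9 = 117.781 kN at 2.45 m from P.
ΣF_x = 0: P_x = 0.
ΣF_y = 0: P_y − 61.99·1.9 = 0 → P_y = 117.8 kN.
ΣM about P: M_P − (61.99·1.9)·2.45 + 209.8 = 0 → M_P = 78.76 kN·m.

P_x = 0, P_y = 117.8 kN, M_P = 78.76 kN·m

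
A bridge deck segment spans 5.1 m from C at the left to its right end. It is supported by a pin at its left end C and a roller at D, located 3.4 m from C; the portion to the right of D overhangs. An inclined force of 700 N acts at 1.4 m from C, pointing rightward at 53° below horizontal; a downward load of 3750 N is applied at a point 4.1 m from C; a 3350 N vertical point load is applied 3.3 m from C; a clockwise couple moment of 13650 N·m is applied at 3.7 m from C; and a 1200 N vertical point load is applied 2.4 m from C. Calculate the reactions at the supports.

C_x = -421.3 N, C_y = -4006 N, D_y = 12870 N

Moments about C: D_y·3.4 − 700·sin53°·1.4 − 3750·4.1 − 3350·3.3 − 13650 − 1200·2.4 = 0 → D_y = 43742.7/3.4 = 12865.5 ≈ 12870 N.
ΣF_y = 0: C_y + 12865.5 − 700·sin53° − 3750 − 3350 − 1200 = 0 → C_y = -4006 N.
ΣF_x = 0: C_x + 700·cos53° = 0 → C_x = -421.3 N.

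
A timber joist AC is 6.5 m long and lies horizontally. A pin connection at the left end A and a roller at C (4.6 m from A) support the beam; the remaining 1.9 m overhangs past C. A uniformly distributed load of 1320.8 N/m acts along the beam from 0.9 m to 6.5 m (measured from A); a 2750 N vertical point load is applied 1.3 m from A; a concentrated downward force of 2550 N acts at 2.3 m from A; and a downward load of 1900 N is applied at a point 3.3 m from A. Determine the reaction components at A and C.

Resultant of the distributed load: 1320.8 × 5.6 = 7396.48 N at 3.7 m from A.
Moments about A: C_y·4.6 − (1320.8·5.6)·3.7 − 2750·1.3 − 2550·2.3 − 1900·3.3 = 0 → C_y = 43076.976/4.6 = 9364.56 ≈ 9365 N.
ΣF_y = 0: A_y + 9364.56 − 1320.8·5.6 − 2750 − 2550 − 1900 = 0 → A_y = 5232 N.
ΣF_x = 0: no horizontal applied forces, so A_x = 0.

A_x = 0, A_y = 5232 N, C_y = 9365 N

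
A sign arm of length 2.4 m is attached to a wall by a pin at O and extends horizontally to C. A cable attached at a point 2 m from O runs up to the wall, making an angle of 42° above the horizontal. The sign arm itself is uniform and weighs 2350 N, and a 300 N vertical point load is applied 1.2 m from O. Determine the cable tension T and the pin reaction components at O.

ΣM about O: T·sin42°·2 − 2350·1.2 − 300·1.2 = 0 → T = 3180/(2·0.669131) = 2376.22 ≈ 2376 N.
ΣF_x = 0: O_x − T·cos42° = 0 → O_x = 2376.22 × 0.743145 = 1766 N.
ΣF_y = 0: O_y + T·sin42° − 2350 − 300 = 0 → O_y = 2650 − 2376.22 × 0.669131 = 1060 N.

T = 2376 N, O_x = 1766 N, O_y = 1060 N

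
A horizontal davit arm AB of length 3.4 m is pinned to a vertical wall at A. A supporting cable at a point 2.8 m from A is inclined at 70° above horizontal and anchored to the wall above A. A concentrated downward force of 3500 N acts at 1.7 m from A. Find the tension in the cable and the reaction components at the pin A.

T = 2261 N, A_x = 773.4 N, A_y = 1375 N

ΣM about A: T·sin70°·2.8 − 3500·1.7 = 0 → T = 5950/(2.8·0.939693) = 2261.38 ≈ 2261 N.
ΣF_x = 0: A_x − T·cos70° = 0 → A_x = 2261.38 × 0.34202 = 773.4 N.
ΣF_y = 0: A_y + T·sin70° − 3500 = 0 → A_y = 3500 − 2261.38 × 0.939693 = 1375 N.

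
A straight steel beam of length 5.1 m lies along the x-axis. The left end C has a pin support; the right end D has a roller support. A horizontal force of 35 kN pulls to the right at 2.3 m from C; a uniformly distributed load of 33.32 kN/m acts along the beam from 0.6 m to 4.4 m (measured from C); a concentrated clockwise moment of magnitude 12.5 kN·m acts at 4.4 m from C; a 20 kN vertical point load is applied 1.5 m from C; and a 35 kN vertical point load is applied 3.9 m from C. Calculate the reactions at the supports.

Resultant of the distributed load: 33.32 × 3.8 = 126.616 kN at 2.5 m from C.
Moments about C: D_y·5.1 − (33.32·3.8)·2.5 − 12.5 − 20·1.5 − 35·3.9 = 0 → D_y = 495.54/5.1 = 97.1647 ≈ 97.16 kN.
ΣF_y = 0: C_y + 97.1647 − 33.32·3.8 − 20 − 35 = 0 → C_y = 84.45 kN.
ΣF_x = 0: C_x + 35 = 0 → C_x = -35.00 kN.

C_x = -35.00 kN, C_y = 84.45 kN, D_y = 97.16 kN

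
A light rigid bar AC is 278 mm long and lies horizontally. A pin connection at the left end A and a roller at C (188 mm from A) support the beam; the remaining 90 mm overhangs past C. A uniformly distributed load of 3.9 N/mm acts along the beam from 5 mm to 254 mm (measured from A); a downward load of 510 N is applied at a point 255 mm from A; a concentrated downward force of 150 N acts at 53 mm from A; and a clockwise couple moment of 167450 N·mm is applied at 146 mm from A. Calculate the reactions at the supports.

A_x = 0, A_y = -662.6 N, C_y = 2294 N

Resultant of the distributed load: 3.9 × 249 = 971.1 N at 129.5 mm from A.
Taking moments about A: C_y·188 − (3.9·249)·129.5 − 510·255 − 150·53 − 167450 = 0 → C_y = 431207.45/188 = 2293.66 ≈ 2294 N.
ΣF_y = 0: A_y + 2293.66 − 3.9·249 − 510 − 150 = 0 → A_y = -662.6 N.
ΣF_x = 0: no horizontal applied forces, so A_x = 0.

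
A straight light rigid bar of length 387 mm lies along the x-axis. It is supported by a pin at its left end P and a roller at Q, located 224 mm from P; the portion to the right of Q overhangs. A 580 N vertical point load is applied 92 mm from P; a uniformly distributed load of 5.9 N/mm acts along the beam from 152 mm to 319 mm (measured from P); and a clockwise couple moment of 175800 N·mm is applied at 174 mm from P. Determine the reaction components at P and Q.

Resultant of the distributed load: 5.9 × 167 = 985.3 N at 235.5 mm from P.
ΣM about P: Q_y·224 − 580·92 − (5.9·167)·235.5 − 175800 = 0 → Q_y = 461198.15/224 = 2058.92 ≈ 2059 N.
ΣF_y = 0: P_y + 2058.92 − 580 − 5.9·167 = 0 → P_y = -493.6 N.
ΣF_x = 0: no horizontal applied forces, so P_x = 0.

P_x = 0, P_y = -493.6 N, Q_y = 2059 N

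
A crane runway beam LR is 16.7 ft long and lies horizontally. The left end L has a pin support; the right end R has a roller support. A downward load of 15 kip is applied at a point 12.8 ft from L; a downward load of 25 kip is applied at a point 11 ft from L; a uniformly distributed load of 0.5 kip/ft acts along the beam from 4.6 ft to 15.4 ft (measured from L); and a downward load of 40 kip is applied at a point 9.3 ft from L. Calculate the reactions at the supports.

L_x = 0, L_y = 31.93 kip, R_y = 53.47 kip

Resultant of the distributed load: 0.5 × 10.8 = 5.4 kip at 10 ft from L.
Moments about L: R_y·16.7 − 15·12.8 − 25·11 − (0.5·10.8)·10 − 40·9.3 = 0 → R_y = 893/16.7 = 53.4731 ≈ 53.47 kip.
ΣF_y = 0: L_y + 53.4731 − 15 − 25 − 0.5·10.8 − 40 = 0 → L_y = 31.93 kip.
ΣF_x = 0: no horizontal applied forces, so L_x = 0.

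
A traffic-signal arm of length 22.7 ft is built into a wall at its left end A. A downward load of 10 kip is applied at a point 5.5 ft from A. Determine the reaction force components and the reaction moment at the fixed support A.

ΣF_x = 0: A_x = 0.
ΣF_y = 0: A_y − 10 = 0 → A_y = 10.00 kip.
ΣM about A: M_A − 10·5.5 = 0 → M_A = 55.00 kip·ft.

A_x = 0, A_y = 10.00 kip, M_A = 55.00 kip·ft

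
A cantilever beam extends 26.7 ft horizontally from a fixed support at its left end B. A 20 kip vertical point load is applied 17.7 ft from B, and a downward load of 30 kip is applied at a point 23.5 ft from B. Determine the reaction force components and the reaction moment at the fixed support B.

ΣF_x = 0: B_x = 0.
ΣF_y = 0: B_y − 20 − 30 = 0 → B_y = 50.00 kip.
ΣM about B: M_B − 20·17.7 − 30·23.5 = 0 → M_B = 1059 kip·ft.

B_x = 0, B_y = 50.00 kip, M_B = 1059 kip·ft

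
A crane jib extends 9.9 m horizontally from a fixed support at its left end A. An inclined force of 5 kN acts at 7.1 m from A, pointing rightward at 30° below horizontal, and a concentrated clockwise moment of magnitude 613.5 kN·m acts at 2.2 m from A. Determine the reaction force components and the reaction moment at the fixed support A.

A_x = -4.330 kN, A_y = 2.500 kN, M_A = 631.2 kN·m

ΣF_x = 0: A_x + 5·cos30° = 0 → A_x = -4.330 kN.
ΣF_y = 0: A_y − 5·sin30° = 0 → A_y = 2.500 kN.
ΣM about A: M_A − 5·sin30°·7.1 − 613.5 = 0 → M_A = 631.2 kN·m.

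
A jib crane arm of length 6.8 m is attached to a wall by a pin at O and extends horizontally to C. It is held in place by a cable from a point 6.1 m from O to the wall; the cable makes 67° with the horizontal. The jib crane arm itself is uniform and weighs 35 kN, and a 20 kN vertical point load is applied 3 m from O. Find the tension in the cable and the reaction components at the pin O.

ΣM about O: T·sin67°·6.1 − 35·3.4 − 20·3 = 0 → T = 179/(6.1·0.920505) = 31.8784 ≈ 31.88 kN.
ΣF_x = 0: O_x − T·cos67° = 0 → O_x = 31.8784 × 0.390731 = 12.46 kN.
ΣF_y = 0: O_y + T·sin67° − 35 − 20 = 0 → O_y = 55 − 31.8784 × 0.920505 = 25.66 kN.

T = 31.88 kN, O_x = 12.46 kN, O_y = 25.66 kN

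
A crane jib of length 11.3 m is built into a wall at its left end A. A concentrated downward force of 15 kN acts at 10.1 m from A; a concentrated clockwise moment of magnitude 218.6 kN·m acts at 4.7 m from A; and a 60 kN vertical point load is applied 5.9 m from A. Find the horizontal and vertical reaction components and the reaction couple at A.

A_x = 0, A_y = 75.00 kN, M_A = 724.1 kN·m

ΣF_x = 0: A_x = 0.
ΣF_y = 0: A_y − 15 − 60 = 0 → A_y = 75.00 kN.
ΣM about A: M_A − 15·10.1 − 218.6 − 60·5.9 = 0 → M_A = 724.1 kN·m.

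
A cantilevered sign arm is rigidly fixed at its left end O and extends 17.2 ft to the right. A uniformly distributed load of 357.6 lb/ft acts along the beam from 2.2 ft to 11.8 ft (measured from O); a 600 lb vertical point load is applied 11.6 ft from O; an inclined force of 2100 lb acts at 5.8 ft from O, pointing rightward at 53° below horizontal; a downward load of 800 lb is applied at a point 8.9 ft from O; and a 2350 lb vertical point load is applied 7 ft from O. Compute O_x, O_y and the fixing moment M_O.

O_x = -1264 lb, O_y = 8860 lb, M_O = 64290 lb·ft

Resultant of the distributed load: 357.6 × 9.6 = 3432.96 lb at 7 ft from O.
ΣF_x = 0: O_x + 2100·cos53° = 0 → O_x = -1264 lb.
ΣF_y = 0: O_y − 357.6·9.6 − 600 − 2100·sin53° − 800 − 2350 = 0 → O_y = 8860 lb.
ΣM about O: M_O − (357.6·9.6)·7 − 600·11.6 − 2100·sin53°·5.8 − 800·8.9 − 2350·7 = 0 → M_O = 64290 lb·ft.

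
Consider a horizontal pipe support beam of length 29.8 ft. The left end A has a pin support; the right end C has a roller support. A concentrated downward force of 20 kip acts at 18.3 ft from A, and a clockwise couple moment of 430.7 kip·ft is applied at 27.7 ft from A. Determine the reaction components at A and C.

A_x = 0, A_y = -6.735 kip, C_y = 26.73 kip

Moments about A: C_y·29.8 − 20·18.3 − 430.7 = 0 → C_y = 796.7/29.8 = 26.7349 ≈ 26.73 kip.
ΣF_y = 0: A_y + 26.7349 − 20 = 0 → A_y = -6.735 kip.
ΣF_x = 0: no horizontal applied forces, so A_x = 0.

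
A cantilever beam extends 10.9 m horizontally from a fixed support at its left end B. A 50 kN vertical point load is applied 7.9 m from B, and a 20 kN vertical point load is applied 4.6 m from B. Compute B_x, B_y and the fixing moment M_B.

B_x = 0, B_y = 70.00 kN, M_B = 487.0 kN·m

ΣF_x = 0: B_x = 0.
ΣF_y = 0: B_y − 50 − 20 = 0 → B_y = 70.00 kN.
ΣM about B: M_B − 50·7.9 − 20·4.6 = 0 → M_B = 487.0 kN·m.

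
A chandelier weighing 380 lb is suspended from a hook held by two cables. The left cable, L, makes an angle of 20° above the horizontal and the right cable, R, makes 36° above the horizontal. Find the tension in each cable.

T_L = 370.8 lb, T_R = 430.7 lb

ΣF_x = 0: −T_L·cos20° + T_R·cos36° = 0 → T_R = 1.16152·T_L.
ΣF_y = 0: T_L·sin20° + T_R·sin36° = 380.
Substitute: T_L·(0.34202 + 1.16152·0.587785) = 380 → T_L = 370.824 ≈ 370.8 lb.
Then T_R = 1.16152 × 370.824 = 430.7 lb.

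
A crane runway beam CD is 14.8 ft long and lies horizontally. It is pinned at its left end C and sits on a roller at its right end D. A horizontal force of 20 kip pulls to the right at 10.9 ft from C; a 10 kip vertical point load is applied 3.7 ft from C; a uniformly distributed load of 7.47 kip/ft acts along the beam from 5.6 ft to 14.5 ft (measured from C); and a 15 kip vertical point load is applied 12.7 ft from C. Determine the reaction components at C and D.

C_x = -20.00 kip, C_y = 30.97 kip, D_y = 60.52 kip

Resultant of the distributed load: 7.47 × 8.9 = 66.483 kip at 10.05 ft from C.
Taking moments about C: D_y·14.8 − 10·3.7 − (7.47·8.9)·10.05 − 15·12.7 = 0 → D_y = 895.65415/14.8 = 60.5172 ≈ 60.52 kip.
ΣF_y = 0: C_y + 60.5172 − 10 − 7.47·8.9 − 15 = 0 → C_y = 30.97 kip.
ΣF_x = 0: C_x + 20 = 0 → C_x = -20.00 kip.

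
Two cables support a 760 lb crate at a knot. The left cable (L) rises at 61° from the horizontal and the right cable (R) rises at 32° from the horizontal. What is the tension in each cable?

ΣF_x = 0: −T_L·cos61° + T_R·cos32° = 0 → T_R = 0.571677·T_L.
ΣF_y = 0: T_L·sin61° + T_R·sin32° = 760.
Substitute: T_L·(0.87462 + 0.571677·0.529919) = 760 → T_L = 645.401 ≈ 645.4 lb.
Then T_R = 0.571677 × 645.401 = 369.0 lb.

T_L = 645.4 lb, T_R = 369.0 lb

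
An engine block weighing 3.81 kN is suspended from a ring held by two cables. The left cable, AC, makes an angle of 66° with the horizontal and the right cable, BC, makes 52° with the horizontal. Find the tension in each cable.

ΣF_x = 0: −T_AC·cos66° + T_BC·cos52° = 0 → T_BC = 0.66065·T_AC.
ΣF_y = 0: T_AC·sin66° + T_BC·sin52° = 3.81.
Substitute: T_AC·(0.913545 + 0.66065·0.788011) = 3.81 → T_AC = 2.65664 ≈ 2.657 kN.
Then T_BC = 0.66065 × 2.65664 = 1.755 kN.

T_AC = 2.657 kN, T_BC = 1.755 kN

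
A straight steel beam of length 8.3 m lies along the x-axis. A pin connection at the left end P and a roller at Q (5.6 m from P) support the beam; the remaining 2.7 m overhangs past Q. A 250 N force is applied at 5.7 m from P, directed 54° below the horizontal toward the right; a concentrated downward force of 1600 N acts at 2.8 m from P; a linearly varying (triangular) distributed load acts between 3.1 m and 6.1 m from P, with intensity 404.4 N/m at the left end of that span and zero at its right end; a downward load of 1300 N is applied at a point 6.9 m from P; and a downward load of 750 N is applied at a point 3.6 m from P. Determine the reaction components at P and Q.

P_x = -146.9 N, P_y = 924.9 N, Q_y = 3534 N

Resultant of the triangular load: ½ × 404.4 × 3 = 606.6 N, acting at 4.1 m from P (one-third of the span from the peak).
ΣM about P: Q_y·5.6 − 250·sin54°·5.7 − 1600·2.8 − (½·404.4·3)·4.1 − 1300·6.9 − 750·3.6 = 0 → Q_y = 19789.9/5.6 = 3533.91 ≈ 3534 N.
ΣF_y = 0: P_y + 3533.91 − 250·sin54° − 1600 − ½·404.4·3 − 1300 − 750 = 0 → P_y = 924.9 N.
ΣF_x = 0: P_x + 250·cos54° = 0 → P_x = -146.9 N.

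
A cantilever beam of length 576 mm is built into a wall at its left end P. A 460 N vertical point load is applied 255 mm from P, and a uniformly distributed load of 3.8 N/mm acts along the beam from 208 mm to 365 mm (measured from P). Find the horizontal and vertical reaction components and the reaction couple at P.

Resultant of the distributed load: 3.8 × 157 = 596.6 N at 286.5 mm from P.
ΣF_x = 0: P_x = 0.
ΣF_y = 0: P_y − 460 − 3.8·157 = 0 → P_y = 1057 N.
ΣM about P: M_P − 460·255 − (3.8·157)·286.5 = 0 → M_P = 288200 N·mm.

P_x = 0, P_y = 1057 N, M_P = 288200 N·mm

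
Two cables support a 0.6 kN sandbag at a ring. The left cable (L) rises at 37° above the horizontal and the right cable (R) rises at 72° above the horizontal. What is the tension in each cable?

ΣF_x = 0: −T_L·cos37° + T_R·cos72° = 0 → T_R = 2.58444·T_L.
ΣF_y = 0: T_L·sin37° + T_R·sin72° = 0.6.
Substitute: T_L·(0.601815 + 2.58444·0.951057) = 0.6 → T_L = 0.196094 ≈ 0.1961 kN.
Then T_R = 2.58444 × 0.196094 = 0.5068 kN.

T_L = 0.1961 kN, T_R = 0.5068 kN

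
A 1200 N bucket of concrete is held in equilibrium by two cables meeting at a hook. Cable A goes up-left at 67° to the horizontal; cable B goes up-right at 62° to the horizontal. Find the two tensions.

ΣF_x = 0: −T_A·cos67° + T_B·cos62° = 0 → T_B = 0.832279·T_A.
ΣF_y = 0: T_A·sin67° + T_B·sin62° = 1200.
Substitute: T_A·(0.920505 + 0.832279·0.882948) = 1200 → T_A = 724.916 ≈ 724.9 N.
Then T_B = 0.832279 × 724.916 = 603.3 N.

T_A = 724.9 N, T_B = 603.3 N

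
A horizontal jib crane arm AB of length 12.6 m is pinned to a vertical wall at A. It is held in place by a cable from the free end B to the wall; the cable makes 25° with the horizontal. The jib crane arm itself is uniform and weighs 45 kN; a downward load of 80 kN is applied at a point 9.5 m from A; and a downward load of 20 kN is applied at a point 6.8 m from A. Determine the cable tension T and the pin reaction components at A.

T = 221.5 kN, A_x = 200.7 kN, A_y = 51.39 kN

ΣM about A: T·sin25°·12.6 − 45·6.3 − 80·9.5 − 20·6.8 = 0 → T = 1179.5/(12.6·0.422618) = 221.503 ≈ 221.5 kN.
ΣF_x = 0: A_x − T·cos25° = 0 → A_x = 221.503 × 0.906308 = 200.7 kN.
ΣF_y = 0: A_y + T·sin25° − 45 − 80 − 20 = 0 → A_y = 145 − 221.503 × 0.422618 = 51.39 kN.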